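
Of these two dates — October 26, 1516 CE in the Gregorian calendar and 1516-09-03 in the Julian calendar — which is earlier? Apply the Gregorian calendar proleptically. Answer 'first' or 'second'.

second

Converting both to JDN: 2275066 vs 2275023; the smaller is the second.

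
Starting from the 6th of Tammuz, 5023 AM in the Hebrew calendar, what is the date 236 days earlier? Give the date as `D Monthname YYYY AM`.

Counting 236 days back from JDN 2182534 reaches JDN 2182298, which is 7 Cheshvan 5023 AM.

7 Cheshvan 5023 AM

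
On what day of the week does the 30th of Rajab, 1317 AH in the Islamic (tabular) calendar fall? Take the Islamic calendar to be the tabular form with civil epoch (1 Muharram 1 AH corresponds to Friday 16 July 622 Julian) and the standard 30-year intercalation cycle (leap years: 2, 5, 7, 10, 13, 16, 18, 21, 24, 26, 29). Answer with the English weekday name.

This is JDN 2414993 (4 December 1899 Gregorian).
Since JDN mod 7 = 0 (0 = Monday), the day is Monday.

Monday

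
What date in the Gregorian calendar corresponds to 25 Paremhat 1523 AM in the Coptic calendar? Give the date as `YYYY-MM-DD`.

Both dates share Julian Day Number 2381144; in the Gregorian calendar that is 2 April 1807 CE.

1807-04-02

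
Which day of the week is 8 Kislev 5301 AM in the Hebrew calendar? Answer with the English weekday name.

In the proleptic Gregorian calendar this is 18 November 1540 (JDN 2283855).
Since JDN mod 7 = 0 (0 = Monday), the day is Monday.

Monday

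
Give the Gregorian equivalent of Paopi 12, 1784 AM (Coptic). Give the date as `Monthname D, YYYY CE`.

Julian Day Number of the source date = 2476312.
Converting JDN 2476312 to the Gregorian calendar gives 23 October 2067 CE.

October 23, 2067 CE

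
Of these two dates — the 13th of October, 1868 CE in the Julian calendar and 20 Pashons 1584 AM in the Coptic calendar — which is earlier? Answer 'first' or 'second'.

First date → JDN 2403631; second date → JDN 2403480.
JDN 2403480 < JDN 2403631, so the second date is earlier.

second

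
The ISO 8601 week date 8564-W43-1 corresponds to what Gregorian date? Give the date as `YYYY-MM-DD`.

ISO week 1 of 8564 is the week containing the first Thursday of 8564.
Week 43, day 1 (Monday) lands on 8564-10-22.

8564-10-22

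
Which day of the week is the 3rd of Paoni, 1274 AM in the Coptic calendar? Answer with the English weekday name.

Saturday

Equivalently 7 June 1558 Gregorian, JDN 2290265.
2290265 ≡ 5 (mod 7); counting from Monday = 0 gives Saturday.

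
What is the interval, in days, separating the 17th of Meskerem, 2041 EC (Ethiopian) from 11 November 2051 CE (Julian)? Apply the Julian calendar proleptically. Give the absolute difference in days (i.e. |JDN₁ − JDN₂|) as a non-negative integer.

1153

First date → JDN 2469347; second date → JDN 2470500.
The interval is |2469347 − 2470500| = 1153 days.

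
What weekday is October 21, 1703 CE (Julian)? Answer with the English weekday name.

In the Gregorian calendar this is 1 November 1703 (JDN 2343372).
Since JDN mod 7 = 3 (0 = Monday), the day is Thursday.

Thursday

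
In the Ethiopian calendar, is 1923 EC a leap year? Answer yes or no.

1923 mod 4 = 3; in the Ethiopian calendar a year is leap when year mod 4 = 3, so it is a leap year.

yes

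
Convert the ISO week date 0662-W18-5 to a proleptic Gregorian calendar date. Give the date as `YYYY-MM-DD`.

0662-05-02

ISO week 1 of 662 is the week containing the first Thursday of 662.
Week 18, day 5 (Friday) lands on 0662-05-02.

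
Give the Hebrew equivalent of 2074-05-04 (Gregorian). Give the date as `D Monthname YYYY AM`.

7 Iyar 5834 AM

Julian Day Number of the source date = 2478697.
Converting JDN 2478697 to the Hebrew calendar gives 7 Iyar 5834 AM.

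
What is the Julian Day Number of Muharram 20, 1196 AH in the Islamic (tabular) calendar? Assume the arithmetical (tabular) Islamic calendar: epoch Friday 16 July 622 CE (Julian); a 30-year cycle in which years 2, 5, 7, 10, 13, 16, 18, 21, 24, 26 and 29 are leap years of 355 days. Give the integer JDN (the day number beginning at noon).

Equivalently 5 January 1782 (Gregorian).
JDN 2299161 is 15 October 1582 CE (Gregorian); the target day is +72766 days from there, so JDN = 2371927.

2371927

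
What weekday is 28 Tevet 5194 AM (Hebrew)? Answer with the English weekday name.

Saturday

Equivalently 18 January 1434 Gregorian, JDN 2244835.
Since JDN mod 7 = 5 (0 = Monday), the day is Saturday.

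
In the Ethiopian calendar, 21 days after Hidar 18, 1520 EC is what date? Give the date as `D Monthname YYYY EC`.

The starting date is JDN 2279113; 2279113 + 21 = 2279134.
JDN 2279134 corresponds to 9 Tahsas 1520 EC.

9 Tahsas 1520 EC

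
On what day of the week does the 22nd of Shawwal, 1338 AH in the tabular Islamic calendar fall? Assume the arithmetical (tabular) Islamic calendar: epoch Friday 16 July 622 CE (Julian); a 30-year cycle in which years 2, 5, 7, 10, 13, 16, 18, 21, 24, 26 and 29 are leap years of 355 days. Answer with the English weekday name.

Friday

In the Gregorian calendar this is 9 July 1920 (JDN 2422515).
Since JDN mod 7 = 4 (0 = Monday), the day is Friday.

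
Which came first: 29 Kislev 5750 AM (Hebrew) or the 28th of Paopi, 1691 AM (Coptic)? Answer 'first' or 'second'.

First date → JDN 2447888; second date → JDN 2442359.
JDN 2442359 < JDN 2447888, so the second date is earlier.

second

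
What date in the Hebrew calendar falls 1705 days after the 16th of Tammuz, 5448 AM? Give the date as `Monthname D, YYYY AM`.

JDN of the 16th of Tammuz, 5448 AM = 2337785.
2337785 + 1705 = 2339490.
JDN 2339490 in the Hebrew calendar is Adar II 7, 5453 AM.

Adar II 7, 5453 AM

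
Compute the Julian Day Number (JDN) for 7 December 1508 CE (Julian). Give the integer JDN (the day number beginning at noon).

2272196

Equivalently 17 December 1508 (proleptic Gregorian).
JDN 2400001 is 17 November 1858 CE (Gregorian), MJD 0; the target day is −127805 days from there, so JDN = 2272196.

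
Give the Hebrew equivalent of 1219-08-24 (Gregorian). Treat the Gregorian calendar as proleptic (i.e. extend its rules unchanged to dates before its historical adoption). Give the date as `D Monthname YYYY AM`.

Both dates share Julian Day Number 2166526; in the Hebrew calendar that is 4 Elul 4979 AM.

4 Elul 4979 AM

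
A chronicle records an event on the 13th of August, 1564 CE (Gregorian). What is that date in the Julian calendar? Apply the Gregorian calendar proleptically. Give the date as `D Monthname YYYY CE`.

3 August 1564 CE

At this point the Julian calendar is 10 days behind the Gregorian.
13 August 1564 Gregorian − 10 days → 3 August 1564 Julian.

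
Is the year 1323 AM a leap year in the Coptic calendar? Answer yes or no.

yes

1323 mod 4 = 3; in the Coptic calendar a year is leap when year mod 4 = 3, so it is a leap year.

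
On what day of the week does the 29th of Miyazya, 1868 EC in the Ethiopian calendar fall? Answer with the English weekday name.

This is JDN 2406381 (6 May 1876 Gregorian).
Since JDN mod 7 = 5 (0 = Monday), the day is Saturday.

Saturday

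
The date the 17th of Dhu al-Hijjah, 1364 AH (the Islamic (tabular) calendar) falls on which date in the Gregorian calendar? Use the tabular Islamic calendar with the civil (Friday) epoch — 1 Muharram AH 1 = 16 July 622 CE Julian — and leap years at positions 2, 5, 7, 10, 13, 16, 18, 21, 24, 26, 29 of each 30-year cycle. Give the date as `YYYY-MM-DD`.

1945-11-23

Julian Day Number of the source date = 2431783.
Converting JDN 2431783 to the Gregorian calendar gives 23 November 1945 CE.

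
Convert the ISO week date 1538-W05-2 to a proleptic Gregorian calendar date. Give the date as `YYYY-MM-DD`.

1538-02-01

ISO week 1 of 1538 is the week containing the first Thursday of 1538.
Week 5, day 2 (Tuesday) lands on 1538-02-01.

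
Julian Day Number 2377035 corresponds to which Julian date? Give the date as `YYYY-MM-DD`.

The Gregorian equivalent of JDN 2377035 is 31 December 1795.
In the Julian calendar that day is 1795-12-20.

1795-12-20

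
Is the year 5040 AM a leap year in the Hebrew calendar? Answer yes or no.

Hebrew year 5040 is year 5 of its 19-year Metonic cycle; leap years are at positions 3, 6, 8, 11, 14, 17, 19, so it is a common year (12 months).

no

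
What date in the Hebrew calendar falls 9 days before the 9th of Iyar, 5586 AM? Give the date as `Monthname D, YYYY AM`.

Nisan 30, 5586 AM

Counting 9 days back from JDN 2388128 reaches JDN 2388119, which is Nisan 30, 5586 AM.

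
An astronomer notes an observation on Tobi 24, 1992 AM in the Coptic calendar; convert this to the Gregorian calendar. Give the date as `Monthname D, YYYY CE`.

Both dates share Julian Day Number 2552386; in the Gregorian calendar that is 4 February 2276 CE.

February 4, 2276 CE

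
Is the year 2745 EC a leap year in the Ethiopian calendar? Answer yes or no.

2745 mod 4 = 1; in the Ethiopian calendar a year is leap when year mod 4 = 3, so it is a common year.

no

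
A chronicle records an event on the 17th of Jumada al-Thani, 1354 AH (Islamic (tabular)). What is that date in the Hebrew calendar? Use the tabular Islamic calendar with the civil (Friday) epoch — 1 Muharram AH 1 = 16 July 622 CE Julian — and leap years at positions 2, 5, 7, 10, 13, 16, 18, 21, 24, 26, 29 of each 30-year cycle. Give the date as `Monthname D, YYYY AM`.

Elul 18, 5695 AM

The source date corresponds to 16 September 1935 in the Gregorian calendar (JDN 2428062).
That day falls on 18 Elul 5695 AM in the Hebrew calendar.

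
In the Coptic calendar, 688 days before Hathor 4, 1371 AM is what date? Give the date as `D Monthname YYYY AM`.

16 Koiak 1369 AM

JDN of Hathor 4, 1371 AM = 2325485.
2325485 − 688 = 2324797.
JDN 2324797 in the Coptic calendar is 16 Koiak 1369 AM.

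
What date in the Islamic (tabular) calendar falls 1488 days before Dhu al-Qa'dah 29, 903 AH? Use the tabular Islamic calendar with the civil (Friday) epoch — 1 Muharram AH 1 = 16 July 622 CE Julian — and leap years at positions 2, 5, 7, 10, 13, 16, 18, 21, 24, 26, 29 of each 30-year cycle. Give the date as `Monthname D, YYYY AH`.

Counting 1488 days back from JDN 2268402 reaches JDN 2266914, which is Ramadan 18, 899 AH.

Ramadan 18, 899 AH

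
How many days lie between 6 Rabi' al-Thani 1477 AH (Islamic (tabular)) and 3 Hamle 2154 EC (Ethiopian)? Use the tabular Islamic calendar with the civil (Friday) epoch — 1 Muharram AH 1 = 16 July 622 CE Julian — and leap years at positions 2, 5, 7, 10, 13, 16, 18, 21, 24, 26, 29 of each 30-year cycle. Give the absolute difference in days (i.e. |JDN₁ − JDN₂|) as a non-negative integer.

JDN of the first date = 2471579.
JDN of the second date = 2510906.
|2510906 − 2471579| = 39327.

39327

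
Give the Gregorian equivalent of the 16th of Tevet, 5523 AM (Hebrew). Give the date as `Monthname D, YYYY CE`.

January 1, 1763 CE

Julian Day Number of the source date = 2364983.
Converting JDN 2364983 to the Gregorian calendar gives 1 January 1763 CE.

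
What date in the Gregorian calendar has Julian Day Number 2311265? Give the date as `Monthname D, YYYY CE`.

Counting from JDN 2299161 = 15 Oct 1582 gives an offset of 12104 days.

December 5, 1615 CE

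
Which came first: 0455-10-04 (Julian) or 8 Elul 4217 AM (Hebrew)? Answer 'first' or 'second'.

First date → JDN 1887523; second date → JDN 1888203.
JDN 1887523 < JDN 1888203, so the first date is earlier.

first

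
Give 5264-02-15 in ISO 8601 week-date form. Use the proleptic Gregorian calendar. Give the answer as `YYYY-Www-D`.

5264-W07-5

The weekday is Friday (ISO weekday 5).
That Friday belongs to ISO week 7 of ISO year 5264.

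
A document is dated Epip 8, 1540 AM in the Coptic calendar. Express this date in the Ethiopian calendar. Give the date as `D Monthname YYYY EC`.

Julian Day Number of the source date = 2387457.
Converting JDN 2387457 to the Ethiopian calendar gives 8 Hamle 1816 EC.

8 Hamle 1816 EC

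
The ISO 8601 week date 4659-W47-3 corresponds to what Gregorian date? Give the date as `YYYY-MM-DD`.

ISO week 1 of 4659 is the week containing the first Thursday of 4659.
Week 47, day 3 (Wednesday) lands on 4659-11-23.

4659-11-23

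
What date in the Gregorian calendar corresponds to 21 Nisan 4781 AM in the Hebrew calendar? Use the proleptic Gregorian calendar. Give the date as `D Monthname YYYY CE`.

Both dates share Julian Day Number 2094075; in the Gregorian calendar that is 13 April 1021 CE.

13 April 1021 CE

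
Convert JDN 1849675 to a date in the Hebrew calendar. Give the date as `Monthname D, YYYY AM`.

The proleptic Gregorian equivalent of JDN 1849675 is 20 February 352.
In the Hebrew calendar that day is Adar I 17, 4112 AM.

Adar I 17, 4112 AM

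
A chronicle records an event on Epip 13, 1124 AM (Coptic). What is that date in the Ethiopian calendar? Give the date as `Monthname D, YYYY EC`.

Hamle 13, 1400 EC

The source date corresponds to 16 July 1408 in the proleptic Gregorian calendar (JDN 2235518).
That day falls on 13 Hamle 1400 EC in the Ethiopian calendar.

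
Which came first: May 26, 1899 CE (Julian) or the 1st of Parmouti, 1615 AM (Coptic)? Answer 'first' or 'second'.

second

Converting both to JDN: 2414813 vs 2414753; the smaller is the second.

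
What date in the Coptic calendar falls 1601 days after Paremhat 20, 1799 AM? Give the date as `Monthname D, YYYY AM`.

JDN of Paremhat 20, 1799 AM = 2481948.
2481948 + 1601 = 2483549.
JDN 2483549 in the Coptic calendar is Mesori 10, 1803 AM.

Mesori 10, 1803 AM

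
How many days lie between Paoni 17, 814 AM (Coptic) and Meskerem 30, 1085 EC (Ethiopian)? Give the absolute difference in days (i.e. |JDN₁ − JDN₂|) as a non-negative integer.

2083

First date → JDN 2122264; second date → JDN 2120181.
The interval is |2122264 − 2120181| = 2083 days.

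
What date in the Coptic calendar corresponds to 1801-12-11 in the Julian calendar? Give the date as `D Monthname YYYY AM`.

The source date corresponds to 23 December 1801 in the Gregorian calendar (JDN 2379218).
That day falls on 15 Koiak 1518 AM in the Coptic calendar.

15 Koiak 1518 AM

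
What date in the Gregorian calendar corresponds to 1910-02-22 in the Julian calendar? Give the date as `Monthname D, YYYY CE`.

March 7, 1910 CE

For dates in this range the Gregorian date is 13 days ahead of the Julian.
22 February 1910 Julian + 13 days → 7 March 1910 Gregorian.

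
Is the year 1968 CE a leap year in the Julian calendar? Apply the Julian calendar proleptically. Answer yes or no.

1968 mod 4 = 0, so it is a leap year in the Julian calendar.

yes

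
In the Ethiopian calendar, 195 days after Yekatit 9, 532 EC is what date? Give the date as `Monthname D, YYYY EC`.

Nehase 24, 532 EC

JDN of Yekatit 9, 532 EC = 1918327.
1918327 + 195 = 1918522.
JDN 1918522 in the Ethiopian calendar is Nehase 24, 532 EC.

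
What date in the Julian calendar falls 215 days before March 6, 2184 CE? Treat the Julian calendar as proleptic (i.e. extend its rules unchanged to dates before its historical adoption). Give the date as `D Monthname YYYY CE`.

4 August 2183 CE

The starting date is JDN 2518829; 2518829 − 215 = 2518614.
JDN 2518614 corresponds to 4 August 2183 CE.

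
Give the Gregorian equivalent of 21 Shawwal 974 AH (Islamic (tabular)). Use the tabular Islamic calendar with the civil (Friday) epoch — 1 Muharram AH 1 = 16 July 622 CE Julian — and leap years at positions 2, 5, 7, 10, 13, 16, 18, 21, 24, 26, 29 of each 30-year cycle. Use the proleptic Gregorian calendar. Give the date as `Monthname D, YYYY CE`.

Both dates share Julian Day Number 2293525; in the Gregorian calendar that is 11 May 1567 CE.

May 11, 1567 CE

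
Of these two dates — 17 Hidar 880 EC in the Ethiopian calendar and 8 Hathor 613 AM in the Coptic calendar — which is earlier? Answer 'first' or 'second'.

first

The two dates have Julian Day Numbers 2045352 and 2048630 respectively.
Since 2045352 < 2048630, the first date comes first.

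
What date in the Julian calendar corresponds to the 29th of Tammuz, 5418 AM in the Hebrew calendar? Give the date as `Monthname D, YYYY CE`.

Julian Day Number of the source date = 2326843.
Converting JDN 2326843 to the Julian calendar gives 20 July 1658 CE.

July 20, 1658 CE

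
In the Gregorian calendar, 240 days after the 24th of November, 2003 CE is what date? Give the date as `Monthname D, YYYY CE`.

July 21, 2004 CE

JDN of the 24th of November, 2003 CE = 2452968.
2452968 + 240 = 2453208.
JDN 2453208 in the Gregorian calendar is July 21, 2004 CE.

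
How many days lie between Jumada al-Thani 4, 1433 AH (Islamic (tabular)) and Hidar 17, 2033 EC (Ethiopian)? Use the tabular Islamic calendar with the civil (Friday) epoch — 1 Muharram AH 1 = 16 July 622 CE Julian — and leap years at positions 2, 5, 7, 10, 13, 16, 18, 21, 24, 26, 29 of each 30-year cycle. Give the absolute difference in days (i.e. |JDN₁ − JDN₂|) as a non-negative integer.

10441

First date → JDN 2456044; second date → JDN 2466485.
The interval is |2456044 − 2466485| = 10441 days.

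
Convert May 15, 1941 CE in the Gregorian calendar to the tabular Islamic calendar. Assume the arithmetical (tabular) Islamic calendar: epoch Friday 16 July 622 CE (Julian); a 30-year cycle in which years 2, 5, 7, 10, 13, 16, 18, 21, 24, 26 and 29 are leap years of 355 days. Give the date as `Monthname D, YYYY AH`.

Julian Day Number of the source date = 2430130.
Converting JDN 2430130 to the tabular Islamic calendar gives 18 Rabi' al-Thani 1360 AH.

Rabi' al-Thani 18, 1360 AH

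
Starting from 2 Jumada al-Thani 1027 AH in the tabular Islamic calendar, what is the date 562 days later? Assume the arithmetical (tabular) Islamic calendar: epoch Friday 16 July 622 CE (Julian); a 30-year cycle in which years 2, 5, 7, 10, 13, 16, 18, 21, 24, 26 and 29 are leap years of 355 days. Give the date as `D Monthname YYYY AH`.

JDN of 2 Jumada al-Thani 1027 AH = 2312169.
2312169 + 562 = 2312731.
JDN 2312731 in the tabular Islamic calendar is 3 Muharram 1029 AH.

3 Muharram 1029 AH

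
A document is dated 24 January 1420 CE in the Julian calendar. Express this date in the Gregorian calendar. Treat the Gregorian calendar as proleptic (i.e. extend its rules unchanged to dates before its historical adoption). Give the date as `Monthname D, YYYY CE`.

The Julian–Gregorian offset here is 9 days (Julian trailing).
24 January 1420 Julian + 9 days → 2 February 1420 Gregorian.

February 2, 1420 CE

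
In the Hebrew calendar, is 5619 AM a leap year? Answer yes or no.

yes

Hebrew year 5619 is year 14 of its 19-year Metonic cycle; leap years are at positions 3, 6, 8, 11, 14, 17, 19, so it is a leap year (13 months).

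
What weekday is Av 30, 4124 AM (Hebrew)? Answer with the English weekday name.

Saturday

In the proleptic Gregorian calendar this is 15 August 364 (JDN 1854235).
Since JDN mod 7 = 5 (0 = Monday), the day is Saturday.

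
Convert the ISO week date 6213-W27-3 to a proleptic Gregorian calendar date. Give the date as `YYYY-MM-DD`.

ISO week 1 of 6213 is the week containing the first Thursday of 6213.
Week 27, day 3 (Wednesday) lands on 6213-07-07.

6213-07-07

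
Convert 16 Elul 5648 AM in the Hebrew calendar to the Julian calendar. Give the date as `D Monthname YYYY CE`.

The source date corresponds to 23 August 1888 in the Gregorian calendar (JDN 2410873).
That day falls on 11 August 1888 CE in the Julian calendar.

11 August 1888 CE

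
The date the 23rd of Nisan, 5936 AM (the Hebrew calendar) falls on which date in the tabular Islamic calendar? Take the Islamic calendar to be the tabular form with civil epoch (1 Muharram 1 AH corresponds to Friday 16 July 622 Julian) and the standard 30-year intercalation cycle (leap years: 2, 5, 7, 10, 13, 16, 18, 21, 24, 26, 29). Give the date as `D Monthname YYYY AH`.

23 Jumada al-Thani 1602 AH

The source date corresponds to 3 May 2176 in the Gregorian calendar (JDN 2515951).
That day falls on 23 Jumada al-Thani 1602 AH in the tabular Islamic calendar.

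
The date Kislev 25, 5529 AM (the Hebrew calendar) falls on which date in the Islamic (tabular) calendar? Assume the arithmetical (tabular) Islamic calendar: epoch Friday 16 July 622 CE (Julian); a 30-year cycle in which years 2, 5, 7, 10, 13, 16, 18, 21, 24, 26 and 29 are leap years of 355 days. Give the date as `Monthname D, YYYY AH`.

Both dates share Julian Day Number 2367148; in the tabular Islamic calendar that is 25 Rajab 1182 AH.

Rajab 25, 1182 AH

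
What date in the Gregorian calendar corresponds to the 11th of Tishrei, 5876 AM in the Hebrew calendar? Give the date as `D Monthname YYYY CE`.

Julian Day Number of the source date = 2493819.
Converting JDN 2493819 to the Gregorian calendar gives 29 September 2115 CE.

29 September 2115 CE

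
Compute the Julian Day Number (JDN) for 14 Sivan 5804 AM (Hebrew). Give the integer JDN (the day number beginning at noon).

2467776

In the Gregorian calendar the same day is 9 June 2044.
JDN 2299161 is 15 October 1582 CE (Gregorian); the target day is +168615 days from there, so JDN = 2467776.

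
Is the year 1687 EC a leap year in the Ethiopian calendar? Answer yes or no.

1687 mod 4 = 3; in the Ethiopian calendar a year is leap when year mod 4 = 3, so it is a leap year.

yes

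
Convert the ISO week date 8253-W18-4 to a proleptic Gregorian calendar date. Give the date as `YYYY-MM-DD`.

8253-05-05

ISO week 1 of 8253 is the week containing the first Thursday of 8253.
Week 18, day 4 (Thursday) lands on 8253-05-05.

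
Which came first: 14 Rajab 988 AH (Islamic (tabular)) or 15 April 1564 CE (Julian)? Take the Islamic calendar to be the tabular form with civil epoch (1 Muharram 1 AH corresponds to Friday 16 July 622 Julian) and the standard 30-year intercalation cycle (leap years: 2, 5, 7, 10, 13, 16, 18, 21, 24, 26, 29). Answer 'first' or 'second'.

second

Converting both to JDN: 2298390 vs 2292414; the smaller is the second.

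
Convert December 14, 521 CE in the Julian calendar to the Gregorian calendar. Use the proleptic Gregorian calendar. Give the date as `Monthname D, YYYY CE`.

December 16, 521 CE

At this point the Julian calendar is 2 days behind the Gregorian.
14 December 521 Julian + 2 days → 16 December 521 Gregorian.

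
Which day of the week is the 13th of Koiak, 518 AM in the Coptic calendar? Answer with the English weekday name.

This is JDN 2013966 (13 December 801 Gregorian).
2013966 ≡ 3 (mod 7); counting from Monday = 0 gives Thursday.

Thursday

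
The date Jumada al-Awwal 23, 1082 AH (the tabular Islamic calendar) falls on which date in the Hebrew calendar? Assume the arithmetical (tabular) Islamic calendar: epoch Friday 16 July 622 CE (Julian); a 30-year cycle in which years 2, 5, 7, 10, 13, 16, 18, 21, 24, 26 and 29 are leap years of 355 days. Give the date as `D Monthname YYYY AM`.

23 Tishrei 5432 AM

Julian Day Number of the source date = 2331650.
Converting JDN 2331650 to the Hebrew calendar gives 23 Tishrei 5432 AM.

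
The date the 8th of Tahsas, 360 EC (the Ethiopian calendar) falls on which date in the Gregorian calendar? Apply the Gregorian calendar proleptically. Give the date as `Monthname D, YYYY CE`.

Julian Day Number of the source date = 1855443.
Converting JDN 1855443 to the Gregorian calendar gives 6 December 367 CE.

December 6, 367 CE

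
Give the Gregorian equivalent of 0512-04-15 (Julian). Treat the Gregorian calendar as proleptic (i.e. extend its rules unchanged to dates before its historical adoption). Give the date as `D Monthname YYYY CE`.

17 April 512 CE

At this point the Julian calendar is 2 days behind the Gregorian.
15 April 512 Julian + 2 days → 17 April 512 Gregorian.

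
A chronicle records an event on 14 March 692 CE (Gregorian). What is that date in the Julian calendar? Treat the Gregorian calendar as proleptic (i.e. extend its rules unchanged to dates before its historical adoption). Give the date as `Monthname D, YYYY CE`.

For dates in this range the Gregorian date is 3 days ahead of the Julian.
14 March 692 Gregorian − 3 days → 11 March 692 Julian.

March 11, 692 CE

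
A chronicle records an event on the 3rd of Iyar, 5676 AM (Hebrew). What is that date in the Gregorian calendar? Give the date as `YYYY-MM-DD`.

Both dates share Julian Day Number 2420990; in the Gregorian calendar that is 6 May 1916 CE.

1916-05-06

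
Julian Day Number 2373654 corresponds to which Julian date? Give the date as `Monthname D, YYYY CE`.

September 17, 1786 CE

The Gregorian equivalent of JDN 2373654 is 28 September 1786.
In the Julian calendar that day is September 17, 1786 CE.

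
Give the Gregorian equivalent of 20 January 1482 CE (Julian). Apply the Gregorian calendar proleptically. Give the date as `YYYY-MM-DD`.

For dates in this range the Gregorian date is 9 days ahead of the Julian.
20 January 1482 Julian + 9 days → 29 January 1482 Gregorian.

1482-01-29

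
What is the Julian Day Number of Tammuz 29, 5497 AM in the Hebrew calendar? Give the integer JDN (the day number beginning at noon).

In the Gregorian calendar the same day is 28 July 1737.
JDN 2299161 is 15 October 1582 CE (Gregorian); the target day is +56534 days from there, so JDN = 2355695.

2355695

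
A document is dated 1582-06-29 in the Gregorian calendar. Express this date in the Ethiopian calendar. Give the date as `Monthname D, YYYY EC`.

Sene 25, 1574 EC

Julian Day Number of the source date = 2299053.
Converting JDN 2299053 to the Ethiopian calendar gives 25 Sene 1574 EC.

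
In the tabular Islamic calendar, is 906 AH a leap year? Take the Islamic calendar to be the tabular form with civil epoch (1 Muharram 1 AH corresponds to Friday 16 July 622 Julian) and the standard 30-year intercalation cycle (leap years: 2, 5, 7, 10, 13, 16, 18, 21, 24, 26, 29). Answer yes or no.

Year 906 AH is year 6 of its 30-year cycle; leap positions are 2, 5, 7, 10, 13, 16, 18, 21, 24, 26, 29, so it is a common year (354 days).

no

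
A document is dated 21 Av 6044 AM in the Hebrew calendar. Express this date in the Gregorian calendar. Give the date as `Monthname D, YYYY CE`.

Both dates share Julian Day Number 2555489; in the Gregorian calendar that is 3 August 2284 CE.

August 3, 2284 CE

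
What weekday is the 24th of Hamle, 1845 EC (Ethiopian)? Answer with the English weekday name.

In the Gregorian calendar this is 30 July 1853 (JDN 2398065).
JDN 2398065 mod 7 = 5, and JDN 0 was a Monday, so this is a Saturday.

Saturday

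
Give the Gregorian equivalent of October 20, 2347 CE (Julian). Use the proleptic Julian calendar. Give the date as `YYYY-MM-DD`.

2347-11-05

At this point the Julian calendar is 16 days behind the Gregorian.
20 October 2347 Julian + 16 days → 5 November 2347 Gregorian.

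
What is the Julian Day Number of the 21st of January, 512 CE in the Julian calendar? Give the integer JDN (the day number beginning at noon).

1908086

In the proleptic Gregorian calendar the same day is 23 January 512.
JDN 2299161 is 15 October 1582 CE (Gregorian); the target day is −391075 days from there, so JDN = 1908086.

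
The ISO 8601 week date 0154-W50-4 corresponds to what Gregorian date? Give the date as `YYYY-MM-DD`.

0154-12-12

ISO week 1 of 154 is the week containing the first Thursday of 154.
Week 50, day 4 (Thursday) lands on 0154-12-12.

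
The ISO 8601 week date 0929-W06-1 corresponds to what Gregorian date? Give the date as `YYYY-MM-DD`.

0929-02-07

ISO week 1 of 929 is the week containing the first Thursday of 929.
Week 6, day 1 (Monday) lands on 0929-02-07.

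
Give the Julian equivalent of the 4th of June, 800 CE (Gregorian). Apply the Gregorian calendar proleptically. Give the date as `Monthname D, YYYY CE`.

May 31, 800 CE

For dates in this range the Gregorian date is 4 days ahead of the Julian.
4 June 800 Gregorian − 4 days → 31 May 800 Julian.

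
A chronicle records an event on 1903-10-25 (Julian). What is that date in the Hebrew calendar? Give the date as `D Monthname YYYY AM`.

Julian Day Number of the source date = 2416426.
Converting JDN 2416426 to the Hebrew calendar gives 17 Cheshvan 5664 AM.

17 Cheshvan 5664 AM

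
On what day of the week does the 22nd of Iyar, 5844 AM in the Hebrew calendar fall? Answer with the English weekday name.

Saturday

This is JDN 2482373 (27 May 2084 Gregorian).
2482373 ≡ 5 (mod 7); counting from Monday = 0 gives Saturday.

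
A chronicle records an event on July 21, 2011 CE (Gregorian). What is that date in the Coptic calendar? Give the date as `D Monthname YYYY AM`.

Both dates share Julian Day Number 2455764; in the Coptic calendar that is 14 Epip 1727 AM.

14 Epip 1727 AM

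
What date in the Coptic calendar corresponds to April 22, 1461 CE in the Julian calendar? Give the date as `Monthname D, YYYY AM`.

Parmouti 27, 1177 AM

Both dates share Julian Day Number 2254800; in the Coptic calendar that is 27 Parmouti 1177 AM.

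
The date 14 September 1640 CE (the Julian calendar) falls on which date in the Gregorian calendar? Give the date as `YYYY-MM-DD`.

1640-09-24

At this point the Julian calendar is 10 days behind the Gregorian.
14 September 1640 Julian + 10 days → 24 September 1640 Gregorian.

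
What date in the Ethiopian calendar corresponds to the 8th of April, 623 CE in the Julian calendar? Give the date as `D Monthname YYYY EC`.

The source date corresponds to 11 April 623 in the proleptic Gregorian calendar (JDN 1948706).
That day falls on 13 Miyazya 615 EC in the Ethiopian calendar.

13 Miyazya 615 EC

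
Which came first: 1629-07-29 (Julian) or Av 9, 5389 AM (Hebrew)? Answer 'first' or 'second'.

The two dates have Julian Day Numbers 2316260 and 2316250 respectively.
Since 2316250 < 2316260, the second date comes first.

second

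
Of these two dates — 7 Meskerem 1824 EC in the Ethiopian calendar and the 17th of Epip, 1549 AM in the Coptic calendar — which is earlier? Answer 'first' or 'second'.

The two dates have Julian Day Numbers 2390078 and 2390753 respectively.
Since 2390078 < 2390753, the first date comes first.

first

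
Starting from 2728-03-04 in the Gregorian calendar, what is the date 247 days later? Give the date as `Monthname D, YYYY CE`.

November 6, 2728 CE

The starting date is JDN 2717504; 2717504 + 247 = 2717751.
JDN 2717751 corresponds to November 6, 2728 CE.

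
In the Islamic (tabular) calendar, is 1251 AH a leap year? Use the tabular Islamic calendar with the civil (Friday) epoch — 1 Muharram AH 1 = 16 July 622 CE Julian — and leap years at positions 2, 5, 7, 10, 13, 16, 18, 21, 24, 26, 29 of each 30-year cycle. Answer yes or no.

Year 1251 AH is year 21 of its 30-year cycle; leap positions are 2, 5, 7, 10, 13, 16, 18, 21, 24, 26, 29, so it is a leap year (355 days).

yes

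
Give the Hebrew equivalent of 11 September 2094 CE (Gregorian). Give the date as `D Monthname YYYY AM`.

Both dates share Julian Day Number 2486132; in the Hebrew calendar that is 1 Tishrei 5855 AM.

1 Tishrei 5855 AM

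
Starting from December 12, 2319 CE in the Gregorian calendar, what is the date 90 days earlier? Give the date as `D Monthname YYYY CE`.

The starting date is JDN 2568402; 2568402 − 90 = 2568312.
JDN 2568312 corresponds to 13 September 2319 CE.

13 September 2319 CE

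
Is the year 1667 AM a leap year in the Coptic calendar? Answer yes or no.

yes

1667 mod 4 = 3; in the Coptic calendar a year is leap when year mod 4 = 3, so it is a leap year.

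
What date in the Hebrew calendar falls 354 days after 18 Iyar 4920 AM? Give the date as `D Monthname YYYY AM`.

17 Nisan 4921 AM

JDN of 18 Iyar 4920 AM = 2144864.
2144864 + 354 = 2145218.
JDN 2145218 in the Hebrew calendar is 17 Nisan 4921 AM.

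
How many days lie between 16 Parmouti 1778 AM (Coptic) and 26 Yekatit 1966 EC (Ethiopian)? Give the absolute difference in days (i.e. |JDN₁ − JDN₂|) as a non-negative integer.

First date → JDN 2474304; second date → JDN 2442112.
The interval is |2474304 − 2442112| = 32192 days.

32192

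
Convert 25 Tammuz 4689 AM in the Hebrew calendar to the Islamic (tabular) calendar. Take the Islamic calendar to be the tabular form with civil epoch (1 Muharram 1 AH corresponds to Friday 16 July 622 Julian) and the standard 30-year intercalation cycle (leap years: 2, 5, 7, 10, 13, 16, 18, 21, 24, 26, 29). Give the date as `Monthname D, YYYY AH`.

Julian Day Number of the source date = 2060561.
Converting JDN 2060561 to the tabular Islamic calendar gives 24 Jumada al-Awwal 317 AH.

Jumada al-Awwal 24, 317 AH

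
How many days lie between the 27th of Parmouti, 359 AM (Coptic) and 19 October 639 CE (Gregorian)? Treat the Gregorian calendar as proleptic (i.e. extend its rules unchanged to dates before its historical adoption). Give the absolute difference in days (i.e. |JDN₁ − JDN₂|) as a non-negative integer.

JDN of the first date = 1956025.
JDN of the second date = 1954741.
|1954741 − 1956025| = 1284.

1284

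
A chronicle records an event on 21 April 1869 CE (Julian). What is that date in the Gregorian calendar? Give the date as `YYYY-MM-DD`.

1869-05-03

At this point the Julian calendar is 12 days behind the Gregorian.
21 April 1869 Julian + 12 days → 3 May 1869 Gregorian.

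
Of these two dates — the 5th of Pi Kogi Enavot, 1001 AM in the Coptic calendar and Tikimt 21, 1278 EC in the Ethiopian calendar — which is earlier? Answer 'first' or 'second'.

first

Converting both to JDN: 2190644 vs 2190695; the smaller is the first.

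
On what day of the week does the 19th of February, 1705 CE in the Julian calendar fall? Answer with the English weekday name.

Monday

In the Gregorian calendar this is 2 March 1705 (JDN 2343859).
JDN 2343859 mod 7 = 0, and JDN 0 was a Monday, so this is a Monday.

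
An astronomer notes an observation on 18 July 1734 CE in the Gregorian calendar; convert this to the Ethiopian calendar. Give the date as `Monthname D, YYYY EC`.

Hamle 13, 1726 EC

Both dates share Julian Day Number 2354589; in the Ethiopian calendar that is 13 Hamle 1726 EC.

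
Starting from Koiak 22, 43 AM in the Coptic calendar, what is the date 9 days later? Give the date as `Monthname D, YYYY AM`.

The starting date is JDN 1840481; 1840481 + 9 = 1840490.
JDN 1840490 corresponds to Tobi 1, 43 AM.

Tobi 1, 43 AM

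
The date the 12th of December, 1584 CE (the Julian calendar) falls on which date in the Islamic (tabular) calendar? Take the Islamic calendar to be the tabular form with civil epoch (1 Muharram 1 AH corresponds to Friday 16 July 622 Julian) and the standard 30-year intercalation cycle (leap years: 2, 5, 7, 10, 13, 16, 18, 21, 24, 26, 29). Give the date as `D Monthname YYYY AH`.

Julian Day Number of the source date = 2299960.
Converting JDN 2299960 to the tabular Islamic calendar gives 19 Dhu al-Hijjah 992 AH.

19 Dhu al-Hijjah 992 AH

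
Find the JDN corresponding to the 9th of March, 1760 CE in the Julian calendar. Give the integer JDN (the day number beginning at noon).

2363966

In the Gregorian calendar the same day is 20 March 1760.
JDN 2451545 is 1 January 2000 CE (Gregorian); the target day is −87579 days from there, so JDN = 2363966.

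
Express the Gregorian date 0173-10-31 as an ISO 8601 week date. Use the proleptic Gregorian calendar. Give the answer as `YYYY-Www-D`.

0173-W43-7

The weekday is Sunday (ISO weekday 7).
That Sunday belongs to ISO week 43 of ISO year 173.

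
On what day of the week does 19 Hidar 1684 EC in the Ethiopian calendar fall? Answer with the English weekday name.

Equivalently 26 November 1691 Gregorian, JDN 2339015.
Since JDN mod 7 = 0 (0 = Monday), the day is Monday.

Monday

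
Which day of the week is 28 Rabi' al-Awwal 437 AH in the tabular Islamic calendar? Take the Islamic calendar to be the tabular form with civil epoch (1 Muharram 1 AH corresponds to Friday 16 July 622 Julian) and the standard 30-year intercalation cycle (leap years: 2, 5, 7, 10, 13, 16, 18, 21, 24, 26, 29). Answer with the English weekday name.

Sunday

This is JDN 2103030 (19 October 1045 Gregorian).
2103030 ≡ 6 (mod 7); counting from Monday = 0 gives Sunday.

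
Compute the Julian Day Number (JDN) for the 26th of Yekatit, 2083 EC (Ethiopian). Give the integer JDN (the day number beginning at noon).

In the Gregorian calendar the same day is 5 March 2091.
JDN 2299161 is 15 October 1582 CE (Gregorian); the target day is +185685 days from there, so JDN = 2484846.

2484846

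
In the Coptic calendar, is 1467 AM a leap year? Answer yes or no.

1467 mod 4 = 3; in the Coptic calendar a year is leap when year mod 4 = 3, so it is a leap year.

yes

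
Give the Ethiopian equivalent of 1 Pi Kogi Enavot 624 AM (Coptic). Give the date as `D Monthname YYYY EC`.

Julian Day Number of the source date = 2052941.
Converting JDN 2052941 to the Ethiopian calendar gives 1 Pagume 900 EC.

1 Pagume 900 EC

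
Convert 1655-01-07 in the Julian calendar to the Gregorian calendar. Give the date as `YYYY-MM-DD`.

The Julian–Gregorian offset here is 10 days (Julian trailing).
7 January 1655 Julian + 10 days → 17 January 1655 Gregorian.

1655-01-17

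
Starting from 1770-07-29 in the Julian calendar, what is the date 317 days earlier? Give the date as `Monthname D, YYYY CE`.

September 15, 1769 CE

The starting date is JDN 2367760; 2367760 − 317 = 2367443.
JDN 2367443 corresponds to September 15, 1769 CE.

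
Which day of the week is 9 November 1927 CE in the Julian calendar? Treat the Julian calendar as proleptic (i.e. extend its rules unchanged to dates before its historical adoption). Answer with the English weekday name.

This is JDN 2425207 (22 November 1927 Gregorian).
JDN 2425207 mod 7 = 1, and JDN 0 was a Monday, so this is a Tuesday.

Tuesday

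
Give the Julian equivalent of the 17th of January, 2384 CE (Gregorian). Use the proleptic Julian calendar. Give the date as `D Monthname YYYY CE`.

For dates in this range the Gregorian date is 16 days ahead of the Julian.
17 January 2384 Gregorian − 16 days → 1 January 2384 Julian.

1 January 2384 CE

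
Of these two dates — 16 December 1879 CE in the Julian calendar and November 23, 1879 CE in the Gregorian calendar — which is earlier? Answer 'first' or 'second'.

second

The two dates have Julian Day Numbers 2407712 and 2407677 respectively.
Since 2407677 < 2407712, the second date comes first.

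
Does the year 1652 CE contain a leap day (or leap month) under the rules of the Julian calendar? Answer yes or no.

yes

1652 mod 4 = 0, so it is a leap year in the Julian calendar.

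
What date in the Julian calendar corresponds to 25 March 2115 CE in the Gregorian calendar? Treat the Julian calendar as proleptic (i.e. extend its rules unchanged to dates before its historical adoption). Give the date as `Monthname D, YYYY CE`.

At this point the Julian calendar is 14 days behind the Gregorian.
25 March 2115 Gregorian − 14 days → 11 March 2115 Julian.

March 11, 2115 CE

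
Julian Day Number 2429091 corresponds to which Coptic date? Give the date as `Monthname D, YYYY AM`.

JDN 2429091 is 11 July 1938 in the Gregorian calendar.
In the Coptic calendar that day is Epip 4, 1654 AM.

Epip 4, 1654 AM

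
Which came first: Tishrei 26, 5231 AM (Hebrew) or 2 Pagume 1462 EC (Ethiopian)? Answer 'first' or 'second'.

second

Converting both to JDN: 2258239 vs 2258212; the smaller is the second.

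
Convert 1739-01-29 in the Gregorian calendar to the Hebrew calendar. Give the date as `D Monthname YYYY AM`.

20 Shevat 5499 AM

Both dates share Julian Day Number 2356245; in the Hebrew calendar that is 20 Shevat 5499 AM.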